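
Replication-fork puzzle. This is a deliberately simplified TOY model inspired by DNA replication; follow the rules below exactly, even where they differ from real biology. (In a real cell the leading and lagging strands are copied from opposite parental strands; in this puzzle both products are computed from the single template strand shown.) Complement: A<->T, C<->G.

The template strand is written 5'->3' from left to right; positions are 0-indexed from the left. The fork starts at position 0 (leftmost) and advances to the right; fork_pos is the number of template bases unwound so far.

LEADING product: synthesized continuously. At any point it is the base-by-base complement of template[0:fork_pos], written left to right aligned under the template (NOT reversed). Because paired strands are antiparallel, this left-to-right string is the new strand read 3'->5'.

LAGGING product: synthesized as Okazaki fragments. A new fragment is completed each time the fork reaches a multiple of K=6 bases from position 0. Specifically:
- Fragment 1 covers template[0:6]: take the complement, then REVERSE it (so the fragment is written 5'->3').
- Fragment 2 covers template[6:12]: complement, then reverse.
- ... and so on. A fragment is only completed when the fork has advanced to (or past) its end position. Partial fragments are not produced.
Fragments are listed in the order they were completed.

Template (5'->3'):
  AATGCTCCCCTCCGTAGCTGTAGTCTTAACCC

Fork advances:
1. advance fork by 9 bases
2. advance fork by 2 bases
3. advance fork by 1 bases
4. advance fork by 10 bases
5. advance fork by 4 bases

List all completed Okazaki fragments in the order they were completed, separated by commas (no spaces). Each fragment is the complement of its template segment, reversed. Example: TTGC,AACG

Step 1: advance 9 -> fork_pos = 0 + 9 = 9. Reached multiple(s) of 6: 6 -> fragment 1 completed (1 total).
Step 2: advance 2 -> fork_pos = 9 + 2 = 11. Next multiple of 6 is 12 (not reached); still 1 fragment(s).
Step 3: advance 1 -> fork_pos = 11 + 1 = 12. Reached multiple(s) of 6: 12 -> fragment 2 completed (2 total).
Step 4: advance 10 -> fork_pos = 12 + 10 = 22. Reached multiple(s) of 6: 18 -> fragment 3 completed (3 total).
Step 5: advance 4 -> fork_pos = 22 + 4 = 26. Reached multiple(s) of 6: 24 -> fragment 4 completed (4 total).
Final fork_pos = 26, so 4 fragment(s) are complete. Build each: template segment -> complement -> reverse.
Fragment 1: template[0:6] = AATGCT -> complement TTACGA -> reversed AGCATT
Fragment 2: template[6:12] = CCCCTC -> complement GGGGAG -> reversed GAGGGG
Fragment 3: template[12:18] = CGTAGC -> complement GCATCG -> reversed GCTACG
Fragment 4: template[18:24] = TGTAGT -> complement ACATCA -> reversed ACTACA

Answer: AGCATT,GAGGGG,GCTACG,ACTACA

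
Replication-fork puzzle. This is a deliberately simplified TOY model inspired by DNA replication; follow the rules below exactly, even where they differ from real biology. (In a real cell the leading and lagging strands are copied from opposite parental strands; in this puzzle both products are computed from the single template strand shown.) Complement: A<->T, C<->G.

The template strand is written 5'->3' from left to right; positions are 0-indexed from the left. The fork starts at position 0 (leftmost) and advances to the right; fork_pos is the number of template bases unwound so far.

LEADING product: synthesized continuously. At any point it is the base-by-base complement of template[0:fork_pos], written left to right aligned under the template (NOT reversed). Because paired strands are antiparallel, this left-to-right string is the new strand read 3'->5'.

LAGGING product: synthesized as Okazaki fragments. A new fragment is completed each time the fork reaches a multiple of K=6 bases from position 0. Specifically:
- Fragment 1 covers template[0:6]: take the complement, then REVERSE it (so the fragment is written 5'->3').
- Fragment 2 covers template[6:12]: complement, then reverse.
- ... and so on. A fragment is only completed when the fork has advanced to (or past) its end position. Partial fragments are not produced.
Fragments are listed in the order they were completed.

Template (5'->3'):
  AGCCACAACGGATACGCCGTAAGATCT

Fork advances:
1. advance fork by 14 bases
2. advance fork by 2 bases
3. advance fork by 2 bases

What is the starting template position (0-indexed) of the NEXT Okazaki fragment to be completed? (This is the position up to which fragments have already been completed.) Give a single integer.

Step 1: advance 14 -> fork_pos = 0 + 14 = 14. Reached multiple(s) of 6: 6, 12 -> fragments 1-2 completed (2 total).
Step 2: advance 2 -> fork_pos = 14 + 2 = 16. Next multiple of 6 is 18 (not reached); still 2 fragment(s).
Step 3: advance 2 -> fork_pos = 16 + 2 = 18. Reached multiple(s) of 6: 18 -> fragment 3 completed (3 total).
3 fragment(s) completed, covering template[0:18] (3 x 6 = 18). The next fragment, fragment 4, covers template[18:24], so it starts at position 18.

Answer: 18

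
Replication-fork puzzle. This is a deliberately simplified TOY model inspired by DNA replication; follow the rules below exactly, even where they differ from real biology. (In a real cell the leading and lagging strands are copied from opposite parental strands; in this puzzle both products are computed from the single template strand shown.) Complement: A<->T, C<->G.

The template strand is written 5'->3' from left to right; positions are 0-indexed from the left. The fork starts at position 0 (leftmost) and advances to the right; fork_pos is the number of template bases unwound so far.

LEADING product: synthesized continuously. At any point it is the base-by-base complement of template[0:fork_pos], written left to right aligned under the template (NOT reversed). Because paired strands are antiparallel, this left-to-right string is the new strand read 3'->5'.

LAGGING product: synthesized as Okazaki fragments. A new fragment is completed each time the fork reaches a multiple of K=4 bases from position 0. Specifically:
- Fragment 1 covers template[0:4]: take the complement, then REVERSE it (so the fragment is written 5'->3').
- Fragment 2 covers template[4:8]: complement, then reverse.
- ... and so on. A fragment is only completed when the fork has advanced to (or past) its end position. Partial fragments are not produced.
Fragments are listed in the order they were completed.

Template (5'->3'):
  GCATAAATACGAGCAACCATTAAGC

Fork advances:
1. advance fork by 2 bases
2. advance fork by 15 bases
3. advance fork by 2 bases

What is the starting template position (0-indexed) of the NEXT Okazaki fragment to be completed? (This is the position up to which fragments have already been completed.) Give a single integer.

Answer: 16

Derivation:
Step 1: advance 2 -> fork_pos = 0 + 2 = 2. Next multiple of 4 is 4 (not reached); still 0 fragment(s).
Step 2: advance 15 -> fork_pos = 2 + 15 = 17. Reached multiple(s) of 4: 4, 8, 12, 16 -> fragments 1-4 completed (4 total).
Step 3: advance 2 -> fork_pos = 17 + 2 = 19. Next multiple of 4 is 20 (not reached); still 4 fragment(s).
4 fragment(s) completed, covering template[0:16] (4 x 4 = 16). The next fragment, fragment 5, covers template[16:20], so it starts at position 16.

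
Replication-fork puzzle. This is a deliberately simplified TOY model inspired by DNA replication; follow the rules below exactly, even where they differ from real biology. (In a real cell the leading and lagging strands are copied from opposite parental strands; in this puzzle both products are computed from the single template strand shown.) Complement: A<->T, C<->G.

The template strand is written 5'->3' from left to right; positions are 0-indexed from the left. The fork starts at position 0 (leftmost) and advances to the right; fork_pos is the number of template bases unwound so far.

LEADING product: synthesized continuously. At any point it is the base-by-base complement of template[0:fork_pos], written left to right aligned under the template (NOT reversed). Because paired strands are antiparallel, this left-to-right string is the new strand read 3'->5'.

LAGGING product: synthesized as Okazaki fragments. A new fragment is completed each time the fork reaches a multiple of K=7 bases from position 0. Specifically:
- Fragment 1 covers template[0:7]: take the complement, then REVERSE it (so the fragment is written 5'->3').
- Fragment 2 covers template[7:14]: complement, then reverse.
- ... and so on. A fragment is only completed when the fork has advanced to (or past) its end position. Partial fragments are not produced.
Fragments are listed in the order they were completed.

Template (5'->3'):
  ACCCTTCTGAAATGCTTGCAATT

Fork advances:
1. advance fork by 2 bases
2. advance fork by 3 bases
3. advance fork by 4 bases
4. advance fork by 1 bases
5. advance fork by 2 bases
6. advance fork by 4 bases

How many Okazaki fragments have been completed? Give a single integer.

Step 1: advance 2 -> fork_pos = 0 + 2 = 2. Next multiple of 7 is 7 (not reached); still 0 fragment(s).
Step 2: advance 3 -> fork_pos = 2 + 3 = 5. Next multiple of 7 is 7 (not reached); still 0 fragment(s).
Step 3: advance 4 -> fork_pos = 5 + 4 = 9. Reached multiple(s) of 7: 7 -> fragment 1 completed (1 total).
Step 4: advance 1 -> fork_pos = 9 + 1 = 10. Next multiple of 7 is 14 (not reached); still 1 fragment(s).
Step 5: advance 2 -> fork_pos = 10 + 2 = 12. Next multiple of 7 is 14 (not reached); still 1 fragment(s).
Step 6: advance 4 -> fork_pos = 12 + 4 = 16. Reached multiple(s) of 7: 14 -> fragment 2 completed (2 total).
Check: final fork_pos = 16; the multiples of 7 that are <= 16 are 7..14 -> 16 // 7 = 2 completed fragment(s).

Answer: 2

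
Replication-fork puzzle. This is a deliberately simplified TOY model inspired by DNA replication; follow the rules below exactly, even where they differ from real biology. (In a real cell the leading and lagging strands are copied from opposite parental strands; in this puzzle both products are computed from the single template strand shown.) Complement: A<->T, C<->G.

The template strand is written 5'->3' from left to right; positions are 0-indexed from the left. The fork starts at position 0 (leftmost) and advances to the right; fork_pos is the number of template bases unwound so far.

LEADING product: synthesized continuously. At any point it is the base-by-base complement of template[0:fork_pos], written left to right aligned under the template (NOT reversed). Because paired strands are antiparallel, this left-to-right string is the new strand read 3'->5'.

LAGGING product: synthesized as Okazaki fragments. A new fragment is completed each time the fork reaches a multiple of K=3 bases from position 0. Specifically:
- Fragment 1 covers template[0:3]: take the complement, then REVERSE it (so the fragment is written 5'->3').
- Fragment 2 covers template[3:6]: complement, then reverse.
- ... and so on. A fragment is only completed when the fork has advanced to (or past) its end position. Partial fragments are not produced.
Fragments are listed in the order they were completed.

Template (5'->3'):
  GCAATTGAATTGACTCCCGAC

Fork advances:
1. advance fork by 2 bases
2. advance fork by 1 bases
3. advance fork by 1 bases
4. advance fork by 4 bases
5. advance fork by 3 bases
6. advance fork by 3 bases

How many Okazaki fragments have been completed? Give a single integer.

Step 1: advance 2 -> fork_pos = 0 + 2 = 2. Next multiple of 3 is 3 (not reached); still 0 fragment(s).
Step 2: advance 1 -> fork_pos = 2 + 1 = 3. Reached multiple(s) of 3: 3 -> fragment 1 completed (1 total).
Step 3: advance 1 -> fork_pos = 3 + 1 = 4. Next multiple of 3 is 6 (not reached); still 1 fragment(s).
Step 4: advance 4 -> fork_pos = 4 + 4 = 8. Reached multiple(s) of 3: 6 -> fragment 2 completed (2 total).
Step 5: advance 3 -> fork_pos = 8 + 3 = 11. Reached multiple(s) of 3: 9 -> fragment 3 completed (3 total).
Step 6: advance 3 -> fork_pos = 11 + 3 = 14. Reached multiple(s) of 3: 12 -> fragment 4 completed (4 total).
Check: final fork_pos = 14; the multiples of 3 that are <= 14 are 3..12 -> 14 // 3 = 4 completed fragment(s).

Answer: 4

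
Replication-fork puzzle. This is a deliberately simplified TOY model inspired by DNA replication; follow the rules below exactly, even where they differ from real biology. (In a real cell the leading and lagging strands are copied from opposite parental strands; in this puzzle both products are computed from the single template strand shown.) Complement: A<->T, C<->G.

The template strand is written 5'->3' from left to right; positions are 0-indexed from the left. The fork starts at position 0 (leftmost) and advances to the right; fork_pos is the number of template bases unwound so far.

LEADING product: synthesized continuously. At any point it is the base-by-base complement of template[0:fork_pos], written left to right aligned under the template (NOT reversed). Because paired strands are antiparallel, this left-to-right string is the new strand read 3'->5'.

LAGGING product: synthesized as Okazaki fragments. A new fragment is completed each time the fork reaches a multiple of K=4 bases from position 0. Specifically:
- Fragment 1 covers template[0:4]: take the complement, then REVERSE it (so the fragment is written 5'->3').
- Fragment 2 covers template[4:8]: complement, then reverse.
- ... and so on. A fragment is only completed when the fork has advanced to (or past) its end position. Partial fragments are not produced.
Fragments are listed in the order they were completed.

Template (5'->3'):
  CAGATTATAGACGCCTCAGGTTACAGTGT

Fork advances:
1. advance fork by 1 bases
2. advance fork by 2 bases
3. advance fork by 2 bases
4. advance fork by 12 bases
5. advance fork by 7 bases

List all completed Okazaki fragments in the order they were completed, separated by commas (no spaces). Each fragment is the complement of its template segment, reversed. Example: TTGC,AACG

Answer: TCTG,ATAA,GTCT,AGGC,CCTG,GTAA

Derivation:
Step 1: advance 1 -> fork_pos = 0 + 1 = 1. Next multiple of 4 is 4 (not reached); still 0 fragment(s).
Step 2: advance 2 -> fork_pos = 1 + 2 = 3. Next multiple of 4 is 4 (not reached); still 0 fragment(s).
Step 3: advance 2 -> fork_pos = 3 + 2 = 5. Reached multiple(s) of 4: 4 -> fragment 1 completed (1 total).
Step 4: advance 12 -> fork_pos = 5 + 12 = 17. Reached multiple(s) of 4: 8, 12, 16 -> fragments 2-4 completed (4 total).
Step 5: advance 7 -> fork_pos = 17 + 7 = 24. Reached multiple(s) of 4: 20, 24 -> fragments 5-6 completed (6 total).
Final fork_pos = 24, so 6 fragment(s) are complete. Build each: template segment -> complement -> reverse.
Fragment 1: template[0:4] = CAGA -> complement GTCT -> reversed TCTG
Fragment 2: template[4:8] = TTAT -> complement AATA -> reversed ATAA
Fragment 3: template[8:12] = AGAC -> complement TCTG -> reversed GTCT
Fragment 4: template[12:16] = GCCT -> complement CGGA -> reversed AGGC
Fragment 5: template[16:20] = CAGG -> complement GTCC -> reversed CCTG
Fragment 6: template[20:24] = TTAC -> complement AATG -> reversed GTAA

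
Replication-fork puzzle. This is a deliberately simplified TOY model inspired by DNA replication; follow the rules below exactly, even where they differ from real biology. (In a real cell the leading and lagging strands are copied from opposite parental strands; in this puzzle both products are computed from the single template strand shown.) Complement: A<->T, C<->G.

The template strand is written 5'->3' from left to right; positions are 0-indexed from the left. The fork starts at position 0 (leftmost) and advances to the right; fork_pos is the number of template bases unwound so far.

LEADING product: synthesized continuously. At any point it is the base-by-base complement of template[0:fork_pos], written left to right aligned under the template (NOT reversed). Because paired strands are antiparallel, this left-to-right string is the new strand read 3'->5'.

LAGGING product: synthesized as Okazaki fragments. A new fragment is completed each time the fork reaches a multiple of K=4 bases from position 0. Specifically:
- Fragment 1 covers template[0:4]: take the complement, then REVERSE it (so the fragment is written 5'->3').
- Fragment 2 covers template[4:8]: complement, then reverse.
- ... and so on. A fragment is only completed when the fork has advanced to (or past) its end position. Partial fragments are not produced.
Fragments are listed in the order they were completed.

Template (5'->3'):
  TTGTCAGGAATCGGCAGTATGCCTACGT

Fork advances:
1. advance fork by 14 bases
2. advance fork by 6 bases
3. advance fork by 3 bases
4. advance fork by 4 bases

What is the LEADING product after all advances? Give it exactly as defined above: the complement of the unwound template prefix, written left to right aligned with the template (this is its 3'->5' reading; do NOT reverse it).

Step 1: advance 14 -> fork_pos = 0 + 14 = 14.
Step 2: advance 6 -> fork_pos = 14 + 6 = 20.
Step 3: advance 3 -> fork_pos = 20 + 3 = 23.
Step 4: advance 4 -> fork_pos = 23 + 4 = 27.
Unwound prefix: template[0:27] = TTGTCAGGAATCGGCAGTATGCCTACG
Complement it base by base (A<->T, C<->G), keeping left-to-right order:
  [0:5] TTGTC -> AACAG
  [5:10] AGGAA -> TCCTT
  [10:15] TCGGC -> AGCCG
  [15:20] AGTAT -> TCATA
  [20:25] GCCTA -> CGGAT
  [25:27] CG -> GC
Concatenate: AACAGTCCTTAGCCGTCATACGGATGC (length 27; written aligned with the template, i.e. 3'->5').

Answer: AACAGTCCTTAGCCGTCATACGGATGC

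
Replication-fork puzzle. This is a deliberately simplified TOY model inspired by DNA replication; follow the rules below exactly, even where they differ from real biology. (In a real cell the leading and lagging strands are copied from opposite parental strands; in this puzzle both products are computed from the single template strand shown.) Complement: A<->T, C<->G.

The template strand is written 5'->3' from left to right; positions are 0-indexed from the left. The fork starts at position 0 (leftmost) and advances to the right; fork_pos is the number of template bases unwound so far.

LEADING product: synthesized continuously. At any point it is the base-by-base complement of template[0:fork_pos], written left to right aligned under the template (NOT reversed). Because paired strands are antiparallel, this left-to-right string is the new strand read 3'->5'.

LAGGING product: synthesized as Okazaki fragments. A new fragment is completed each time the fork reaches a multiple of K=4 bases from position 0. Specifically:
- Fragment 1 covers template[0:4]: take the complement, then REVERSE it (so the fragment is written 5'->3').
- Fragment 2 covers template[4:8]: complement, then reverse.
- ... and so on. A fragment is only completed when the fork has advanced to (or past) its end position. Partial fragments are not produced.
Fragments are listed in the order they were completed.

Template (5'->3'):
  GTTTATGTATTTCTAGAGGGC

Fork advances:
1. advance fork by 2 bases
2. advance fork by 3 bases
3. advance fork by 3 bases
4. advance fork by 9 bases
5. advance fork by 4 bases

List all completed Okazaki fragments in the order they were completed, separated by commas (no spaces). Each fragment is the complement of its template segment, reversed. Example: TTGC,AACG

Step 1: advance 2 -> fork_pos = 0 + 2 = 2. Next multiple of 4 is 4 (not reached); still 0 fragment(s).
Step 2: advance 3 -> fork_pos = 2 + 3 = 5. Reached multiple(s) of 4: 4 -> fragment 1 completed (1 total).
Step 3: advance 3 -> fork_pos = 5 + 3 = 8. Reached multiple(s) of 4: 8 -> fragment 2 completed (2 total).
Step 4: advance 9 -> fork_pos = 8 + 9 = 17. Reached multiple(s) of 4: 12, 16 -> fragments 3-4 completed (4 total).
Step 5: advance 4 -> fork_pos = 17 + 4 = 21. Reached multiple(s) of 4: 20 -> fragment 5 completed (5 total).
Final fork_pos = 21, so 5 fragment(s) are complete. Build each: template segment -> complement -> reverse.
Fragment 1: template[0:4] = GTTT -> complement CAAA -> reversed AAAC
Fragment 2: template[4:8] = ATGT -> complement TACA -> reversed ACAT
Fragment 3: template[8:12] = ATTT -> complement TAAA -> reversed AAAT
Fragment 4: template[12:16] = CTAG -> complement GATC -> reversed CTAG
Fragment 5: template[16:20] = AGGG -> complement TCCC -> reversed CCCT

Answer: AAAC,ACAT,AAAT,CTAG,CCCT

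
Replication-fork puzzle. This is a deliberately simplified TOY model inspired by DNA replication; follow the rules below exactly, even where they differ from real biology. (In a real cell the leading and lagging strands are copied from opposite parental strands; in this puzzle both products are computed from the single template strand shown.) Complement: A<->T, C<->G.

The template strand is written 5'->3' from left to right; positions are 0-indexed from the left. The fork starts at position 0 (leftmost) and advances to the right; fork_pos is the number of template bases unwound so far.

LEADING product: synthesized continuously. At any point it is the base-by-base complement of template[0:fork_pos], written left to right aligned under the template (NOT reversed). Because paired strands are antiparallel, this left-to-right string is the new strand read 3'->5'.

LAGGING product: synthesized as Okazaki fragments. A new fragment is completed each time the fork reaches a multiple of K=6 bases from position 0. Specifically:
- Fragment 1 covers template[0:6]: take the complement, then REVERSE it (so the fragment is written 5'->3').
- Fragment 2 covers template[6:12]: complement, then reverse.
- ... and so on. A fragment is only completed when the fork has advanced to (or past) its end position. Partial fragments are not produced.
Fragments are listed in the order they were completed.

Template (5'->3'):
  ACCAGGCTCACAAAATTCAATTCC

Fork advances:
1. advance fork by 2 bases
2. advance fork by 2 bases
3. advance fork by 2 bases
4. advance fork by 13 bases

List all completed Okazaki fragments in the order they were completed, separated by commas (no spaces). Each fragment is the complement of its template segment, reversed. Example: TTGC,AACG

Answer: CCTGGT,TGTGAG,GAATTT

Derivation:
Step 1: advance 2 -> fork_pos = 0 + 2 = 2. Next multiple of 6 is 6 (not reached); still 0 fragment(s).
Step 2: advance 2 -> fork_pos = 2 + 2 = 4. Next multiple of 6 is 6 (not reached); still 0 fragment(s).
Step 3: advance 2 -> fork_pos = 4 + 2 = 6. Reached multiple(s) of 6: 6 -> fragment 1 completed (1 total).
Step 4: advance 13 -> fork_pos = 6 + 13 = 19. Reached multiple(s) of 6: 12, 18 -> fragments 2-3 completed (3 total).
Final fork_pos = 19, so 3 fragment(s) are complete. Build each: template segment -> complement -> reverse.
Fragment 1: template[0:6] = ACCAGG -> complement TGGTCC -> reversed CCTGGT
Fragment 2: template[6:12] = CTCACA -> complement GAGTGT -> reversed TGTGAG
Fragment 3: template[12:18] = AAATTC -> complement TTTAAG -> reversed GAATTT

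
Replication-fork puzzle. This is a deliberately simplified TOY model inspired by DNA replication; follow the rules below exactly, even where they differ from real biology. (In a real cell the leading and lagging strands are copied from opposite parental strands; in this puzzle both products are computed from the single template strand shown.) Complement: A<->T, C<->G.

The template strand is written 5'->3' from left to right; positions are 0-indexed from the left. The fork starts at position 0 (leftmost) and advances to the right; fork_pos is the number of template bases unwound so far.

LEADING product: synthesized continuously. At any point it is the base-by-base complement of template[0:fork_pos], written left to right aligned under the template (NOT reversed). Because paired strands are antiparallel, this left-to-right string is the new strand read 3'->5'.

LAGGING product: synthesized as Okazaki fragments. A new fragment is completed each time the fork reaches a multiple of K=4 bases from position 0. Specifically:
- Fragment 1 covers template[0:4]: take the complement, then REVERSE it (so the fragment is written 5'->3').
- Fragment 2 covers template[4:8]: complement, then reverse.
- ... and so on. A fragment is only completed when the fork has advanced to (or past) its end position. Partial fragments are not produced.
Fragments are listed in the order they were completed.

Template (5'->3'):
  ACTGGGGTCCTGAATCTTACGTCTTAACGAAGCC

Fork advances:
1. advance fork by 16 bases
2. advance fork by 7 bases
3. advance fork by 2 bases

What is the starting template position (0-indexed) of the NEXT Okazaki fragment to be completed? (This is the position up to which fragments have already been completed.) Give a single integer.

Step 1: advance 16 -> fork_pos = 0 + 16 = 16. Reached multiple(s) of 4: 4, 8, 12, 16 -> fragments 1-4 completed (4 total).
Step 2: advance 7 -> fork_pos = 16 + 7 = 23. Reached multiple(s) of 4: 20 -> fragment 5 completed (5 total).
Step 3: advance 2 -> fork_pos = 23 + 2 = 25. Reached multiple(s) of 4: 24 -> fragment 6 completed (6 total).
6 fragment(s) completed, covering template[0:24] (6 x 4 = 24). The next fragment, fragment 7, covers template[24:28], so it starts at position 24.

Answer: 24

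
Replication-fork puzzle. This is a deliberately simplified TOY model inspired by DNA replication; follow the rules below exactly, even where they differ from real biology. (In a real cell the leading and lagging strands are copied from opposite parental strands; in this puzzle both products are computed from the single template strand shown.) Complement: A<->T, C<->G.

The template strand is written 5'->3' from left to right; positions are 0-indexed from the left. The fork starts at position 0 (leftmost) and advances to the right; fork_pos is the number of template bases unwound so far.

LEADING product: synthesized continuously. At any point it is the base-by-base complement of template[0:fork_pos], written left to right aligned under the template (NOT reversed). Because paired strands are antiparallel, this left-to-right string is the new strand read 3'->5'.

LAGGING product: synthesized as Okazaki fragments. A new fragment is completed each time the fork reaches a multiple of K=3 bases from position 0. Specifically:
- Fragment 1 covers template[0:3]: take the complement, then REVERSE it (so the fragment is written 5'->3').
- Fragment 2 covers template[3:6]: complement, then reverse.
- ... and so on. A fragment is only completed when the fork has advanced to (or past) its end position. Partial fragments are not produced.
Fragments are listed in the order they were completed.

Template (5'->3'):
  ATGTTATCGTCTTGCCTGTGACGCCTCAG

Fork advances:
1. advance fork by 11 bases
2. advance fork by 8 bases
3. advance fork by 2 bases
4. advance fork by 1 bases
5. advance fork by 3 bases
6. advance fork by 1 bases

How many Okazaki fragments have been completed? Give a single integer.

Answer: 8

Derivation:
Step 1: advance 11 -> fork_pos = 0 + 11 = 11. Reached multiple(s) of 3: 3, 6, 9 -> fragments 1-3 completed (3 total).
Step 2: advance 8 -> fork_pos = 11 + 8 = 19. Reached multiple(s) of 3: 12, 15, 18 -> fragments 4-6 completed (6 total).
Step 3: advance 2 -> fork_pos = 19 + 2 = 21. Reached multiple(s) of 3: 21 -> fragment 7 completed (7 total).
Step 4: advance 1 -> fork_pos = 21 + 1 = 22. Next multiple of 3 is 24 (not reached); still 7 fragment(s).
Step 5: advance 3 -> fork_pos = 22 + 3 = 25. Reached multiple(s) of 3: 24 -> fragment 8 completed (8 total).
Step 6: advance 1 -> fork_pos = 25 + 1 = 26. Next multiple of 3 is 27 (not reached); still 8 fragment(s).
Check: final fork_pos = 26; the multiples of 3 that are <= 26 are 3..24 -> 26 // 3 = 8 completed fragment(s).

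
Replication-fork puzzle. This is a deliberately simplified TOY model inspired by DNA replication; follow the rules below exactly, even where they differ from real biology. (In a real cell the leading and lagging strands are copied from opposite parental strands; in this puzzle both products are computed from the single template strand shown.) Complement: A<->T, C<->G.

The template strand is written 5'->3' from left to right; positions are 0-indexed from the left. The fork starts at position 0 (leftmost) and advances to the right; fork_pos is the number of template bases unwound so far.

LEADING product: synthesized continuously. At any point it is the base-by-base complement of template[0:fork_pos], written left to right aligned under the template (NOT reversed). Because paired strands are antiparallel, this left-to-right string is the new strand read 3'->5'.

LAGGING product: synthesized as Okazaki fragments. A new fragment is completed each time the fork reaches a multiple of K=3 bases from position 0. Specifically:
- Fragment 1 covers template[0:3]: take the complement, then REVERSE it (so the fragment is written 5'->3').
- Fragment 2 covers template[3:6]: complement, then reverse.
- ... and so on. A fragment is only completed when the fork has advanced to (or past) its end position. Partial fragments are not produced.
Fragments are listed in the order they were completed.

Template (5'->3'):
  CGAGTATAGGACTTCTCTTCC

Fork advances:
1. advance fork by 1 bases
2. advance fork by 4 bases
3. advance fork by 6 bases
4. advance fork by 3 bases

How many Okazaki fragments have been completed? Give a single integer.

Answer: 4

Derivation:
Step 1: advance 1 -> fork_pos = 0 + 1 = 1. Next multiple of 3 is 3 (not reached); still 0 fragment(s).
Step 2: advance 4 -> fork_pos = 1 + 4 = 5. Reached multiple(s) of 3: 3 -> fragment 1 completed (1 total).
Step 3: advance 6 -> fork_pos = 5 + 6 = 11. Reached multiple(s) of 3: 6, 9 -> fragments 2-3 completed (3 total).
Step 4: advance 3 -> fork_pos = 11 + 3 = 14. Reached multiple(s) of 3: 12 -> fragment 4 completed (4 total).
Check: final fork_pos = 14; the multiples of 3 that are <= 14 are 3..12 -> 14 // 3 = 4 completed fragment(s).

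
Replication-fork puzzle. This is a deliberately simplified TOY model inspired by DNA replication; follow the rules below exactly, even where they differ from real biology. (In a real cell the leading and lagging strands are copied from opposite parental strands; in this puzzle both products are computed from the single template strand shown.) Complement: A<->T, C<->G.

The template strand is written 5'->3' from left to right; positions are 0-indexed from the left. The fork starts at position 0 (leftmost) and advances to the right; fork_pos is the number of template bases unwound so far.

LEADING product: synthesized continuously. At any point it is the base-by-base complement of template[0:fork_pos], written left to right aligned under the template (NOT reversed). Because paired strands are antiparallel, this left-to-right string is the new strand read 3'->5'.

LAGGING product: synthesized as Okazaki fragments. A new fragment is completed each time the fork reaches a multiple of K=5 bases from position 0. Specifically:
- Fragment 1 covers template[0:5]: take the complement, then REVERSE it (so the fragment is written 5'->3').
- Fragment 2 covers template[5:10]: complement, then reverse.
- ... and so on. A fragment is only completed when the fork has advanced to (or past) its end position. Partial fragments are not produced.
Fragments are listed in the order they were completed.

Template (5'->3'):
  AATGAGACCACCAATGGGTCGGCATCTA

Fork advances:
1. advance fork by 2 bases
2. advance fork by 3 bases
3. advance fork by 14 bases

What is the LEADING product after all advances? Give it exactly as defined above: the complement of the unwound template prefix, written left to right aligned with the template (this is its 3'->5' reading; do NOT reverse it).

Step 1: advance 2 -> fork_pos = 0 + 2 = 2.
Step 2: advance 3 -> fork_pos = 2 + 3 = 5.
Step 3: advance 14 -> fork_pos = 5 + 14 = 19.
Unwound prefix: template[0:19] = AATGAGACCACCAATGGGT
Complement it base by base (A<->T, C<->G), keeping left-to-right order:
  [0:5] AATGA -> TTACT
  [5:10] GACCA -> CTGGT
  [10:15] CCAAT -> GGTTA
  [15:19] GGGT -> CCCA
Concatenate: TTACTCTGGTGGTTACCCA (length 19; written aligned with the template, i.e. 3'->5').

Answer: TTACTCTGGTGGTTACCCA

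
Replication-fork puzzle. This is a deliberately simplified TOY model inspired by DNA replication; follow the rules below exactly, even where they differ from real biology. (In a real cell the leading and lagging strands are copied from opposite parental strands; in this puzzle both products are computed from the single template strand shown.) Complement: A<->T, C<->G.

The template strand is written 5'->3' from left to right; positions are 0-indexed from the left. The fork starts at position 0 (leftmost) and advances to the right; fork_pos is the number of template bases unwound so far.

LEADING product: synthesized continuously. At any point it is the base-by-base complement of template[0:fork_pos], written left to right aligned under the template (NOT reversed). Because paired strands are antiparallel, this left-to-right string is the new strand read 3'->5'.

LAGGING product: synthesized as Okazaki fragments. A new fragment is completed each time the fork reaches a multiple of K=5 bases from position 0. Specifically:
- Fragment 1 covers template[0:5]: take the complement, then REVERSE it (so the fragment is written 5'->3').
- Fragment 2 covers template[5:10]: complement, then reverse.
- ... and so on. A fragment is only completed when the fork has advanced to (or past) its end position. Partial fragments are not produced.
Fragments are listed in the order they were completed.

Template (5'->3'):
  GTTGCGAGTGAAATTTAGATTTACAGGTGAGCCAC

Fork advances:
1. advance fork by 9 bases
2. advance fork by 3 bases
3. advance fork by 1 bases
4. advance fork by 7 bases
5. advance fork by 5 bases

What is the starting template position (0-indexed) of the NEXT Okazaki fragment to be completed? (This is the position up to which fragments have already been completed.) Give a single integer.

Answer: 25

Derivation:
Step 1: advance 9 -> fork_pos = 0 + 9 = 9. Reached multiple(s) of 5: 5 -> fragment 1 completed (1 total).
Step 2: advance 3 -> fork_pos = 9 + 3 = 12. Reached multiple(s) of 5: 10 -> fragment 2 completed (2 total).
Step 3: advance 1 -> fork_pos = 12 + 1 = 13. Next multiple of 5 is 15 (not reached); still 2 fragment(s).
Step 4: advance 7 -> fork_pos = 13 + 7 = 20. Reached multiple(s) of 5: 15, 20 -> fragments 3-4 completed (4 total).
Step 5: advance 5 -> fork_pos = 20 + 5 = 25. Reached multiple(s) of 5: 25 -> fragment 5 completed (5 total).
5 fragment(s) completed, covering template[0:25] (5 x 5 = 25). The next fragment, fragment 6, covers template[25:30], so it starts at position 25.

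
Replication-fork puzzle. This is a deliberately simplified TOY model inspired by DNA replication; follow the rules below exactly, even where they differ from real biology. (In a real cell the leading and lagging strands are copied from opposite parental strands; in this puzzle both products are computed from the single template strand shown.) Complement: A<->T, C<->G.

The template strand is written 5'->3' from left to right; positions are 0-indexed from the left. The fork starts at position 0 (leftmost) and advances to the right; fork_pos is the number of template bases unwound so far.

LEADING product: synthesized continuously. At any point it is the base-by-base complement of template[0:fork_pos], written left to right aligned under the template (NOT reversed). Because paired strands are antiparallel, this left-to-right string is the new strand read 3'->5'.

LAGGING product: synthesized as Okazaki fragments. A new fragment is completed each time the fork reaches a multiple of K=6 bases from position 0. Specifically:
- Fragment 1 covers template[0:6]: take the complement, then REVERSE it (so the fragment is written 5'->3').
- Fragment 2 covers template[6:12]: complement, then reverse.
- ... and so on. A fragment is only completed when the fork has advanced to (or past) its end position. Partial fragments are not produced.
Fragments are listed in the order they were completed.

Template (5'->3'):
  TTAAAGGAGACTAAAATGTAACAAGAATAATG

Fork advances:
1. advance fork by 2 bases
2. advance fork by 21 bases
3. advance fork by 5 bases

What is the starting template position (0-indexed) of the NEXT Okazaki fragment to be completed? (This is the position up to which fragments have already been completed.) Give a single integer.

Answer: 24

Derivation:
Step 1: advance 2 -> fork_pos = 0 + 2 = 2. Next multiple of 6 is 6 (not reached); still 0 fragment(s).
Step 2: advance 21 -> fork_pos = 2 + 21 = 23. Reached multiple(s) of 6: 6, 12, 18 -> fragments 1-3 completed (3 total).
Step 3: advance 5 -> fork_pos = 23 + 5 = 28. Reached multiple(s) of 6: 24 -> fragment 4 completed (4 total).
4 fragment(s) completed, covering template[0:24] (4 x 6 = 24). The next fragment, fragment 5, covers template[24:30], so it starts at position 24.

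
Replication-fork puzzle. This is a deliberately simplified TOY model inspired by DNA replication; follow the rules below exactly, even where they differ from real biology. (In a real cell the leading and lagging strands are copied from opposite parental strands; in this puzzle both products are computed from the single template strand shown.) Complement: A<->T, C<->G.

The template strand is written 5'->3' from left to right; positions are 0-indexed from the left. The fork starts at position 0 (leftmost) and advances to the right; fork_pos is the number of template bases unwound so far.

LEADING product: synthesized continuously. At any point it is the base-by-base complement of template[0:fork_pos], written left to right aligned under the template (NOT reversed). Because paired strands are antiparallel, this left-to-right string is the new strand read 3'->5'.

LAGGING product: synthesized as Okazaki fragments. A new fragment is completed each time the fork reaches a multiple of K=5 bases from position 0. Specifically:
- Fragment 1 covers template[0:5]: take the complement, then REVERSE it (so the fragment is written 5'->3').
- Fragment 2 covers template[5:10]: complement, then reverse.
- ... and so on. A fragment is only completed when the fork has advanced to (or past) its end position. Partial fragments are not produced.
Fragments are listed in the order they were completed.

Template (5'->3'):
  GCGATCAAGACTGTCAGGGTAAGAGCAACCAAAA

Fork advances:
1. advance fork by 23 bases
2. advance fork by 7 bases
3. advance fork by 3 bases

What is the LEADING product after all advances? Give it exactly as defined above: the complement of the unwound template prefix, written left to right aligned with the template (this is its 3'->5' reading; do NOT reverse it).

Step 1: advance 23 -> fork_pos = 0 + 23 = 23.
Step 2: advance 7 -> fork_pos = 23 + 7 = 30.
Step 3: advance 3 -> fork_pos = 30 + 3 = 33.
Unwound prefix: template[0:33] = GCGATCAAGACTGTCAGGGTAAGAGCAACCAAA
Complement it base by base (A<->T, C<->G), keeping left-to-right order:
  [0:5] GCGAT -> CGCTA
  [5:10] CAAGA -> GTTCT
  [10:15] CTGTC -> GACAG
  [15:20] AGGGT -> TCCCA
  [20:25] AAGAG -> TTCTC
  [25:30] CAACC -> GTTGG
  [30:33] AAA -> TTT
Concatenate: CGCTAGTTCTGACAGTCCCATTCTCGTTGGTTT (length 33; written aligned with the template, i.e. 3'->5').

Answer: CGCTAGTTCTGACAGTCCCATTCTCGTTGGTTT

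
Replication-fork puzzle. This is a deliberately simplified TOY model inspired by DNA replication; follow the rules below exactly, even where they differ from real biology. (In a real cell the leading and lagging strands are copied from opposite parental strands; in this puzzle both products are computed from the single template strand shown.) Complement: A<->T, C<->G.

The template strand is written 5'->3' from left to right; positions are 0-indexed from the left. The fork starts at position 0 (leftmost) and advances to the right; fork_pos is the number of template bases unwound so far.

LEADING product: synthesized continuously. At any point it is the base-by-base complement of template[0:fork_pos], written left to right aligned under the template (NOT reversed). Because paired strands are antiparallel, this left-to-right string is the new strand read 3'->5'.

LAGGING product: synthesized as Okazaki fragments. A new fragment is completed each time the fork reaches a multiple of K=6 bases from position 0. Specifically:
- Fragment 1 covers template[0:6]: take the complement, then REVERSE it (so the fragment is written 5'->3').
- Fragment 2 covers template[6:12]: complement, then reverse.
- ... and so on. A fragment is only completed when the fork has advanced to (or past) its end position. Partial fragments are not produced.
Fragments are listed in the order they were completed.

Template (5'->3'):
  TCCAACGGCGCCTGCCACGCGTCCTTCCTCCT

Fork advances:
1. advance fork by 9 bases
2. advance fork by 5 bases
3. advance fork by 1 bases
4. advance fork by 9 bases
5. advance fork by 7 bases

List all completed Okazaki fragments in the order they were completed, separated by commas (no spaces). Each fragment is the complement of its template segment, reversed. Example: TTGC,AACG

Step 1: advance 9 -> fork_pos = 0 + 9 = 9. Reached multiple(s) of 6: 6 -> fragment 1 completed (1 total).
Step 2: advance 5 -> fork_pos = 9 + 5 = 14. Reached multiple(s) of 6: 12 -> fragment 2 completed (2 total).
Step 3: advance 1 -> fork_pos = 14 + 1 = 15. Next multiple of 6 is 18 (not reached); still 2 fragment(s).
Step 4: advance 9 -> fork_pos = 15 + 9 = 24. Reached multiple(s) of 6: 18, 24 -> fragments 3-4 completed (4 total).
Step 5: advance 7 -> fork_pos = 24 + 7 = 31. Reached multiple(s) of 6: 30 -> fragment 5 completed (5 total).
Final fork_pos = 31, so 5 fragment(s) are complete. Build each: template segment -> complement -> reverse.
Fragment 1: template[0:6] = TCCAAC -> complement AGGTTG -> reversed GTTGGA
Fragment 2: template[6:12] = GGCGCC -> complement CCGCGG -> reversed GGCGCC
Fragment 3: template[12:18] = TGCCAC -> complement ACGGTG -> reversed GTGGCA
Fragment 4: template[18:24] = GCGTCC -> complement CGCAGG -> reversed GGACGC
Fragment 5: template[24:30] = TTCCTC -> complement AAGGAG -> reversed GAGGAA

Answer: GTTGGA,GGCGCC,GTGGCA,GGACGC,GAGGAA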